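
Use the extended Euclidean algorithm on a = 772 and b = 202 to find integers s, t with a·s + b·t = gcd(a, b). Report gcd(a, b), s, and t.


Euclidean algorithm on (772, 202) — divide until remainder is 0:
  772 = 3 · 202 + 166
  202 = 1 · 166 + 36
  166 = 4 · 36 + 22
  36 = 1 · 22 + 14
  22 = 1 · 14 + 8
  14 = 1 · 8 + 6
  8 = 1 · 6 + 2
  6 = 3 · 2 + 0
gcd(772, 202) = 2.
Track Bezout coefficients alongside the remainders: start with r₀ = 772 = a·1 + b·0 (s = 1, t = 0) and r₁ = 202 = a·0 + b·1 (s = 0, t = 1); each new remainder r_{k+1} = r_{k-1} − q_k·r_k inherits s_{k+1} = s_{k-1} − q_k·s_k, t_{k+1} = t_{k-1} − q_k·t_k, so r_k = a·s_k + b·t_k at every step:
  q = 3: r = 166, s = 1 − 3·0 = 1, t = 0 − 3·1 = -3  (check: 772·1 + 202·(-3) = 166)
  q = 1: r = 36, s = 0 − 1·1 = -1, t = 1 − 1·(-3) = 4  (check: 772·(-1) + 202·4 = 36)
  q = 4: r = 22, s = 1 − 4·(-1) = 5, t = -3 − 4·4 = -19  (check: 772·5 + 202·(-19) = 22)
  q = 1: r = 14, s = -1 − 1·5 = -6, t = 4 − 1·(-19) = 23  (check: 772·(-6) + 202·23 = 14)
  q = 1: r = 8, s = 5 − 1·(-6) = 11, t = -19 − 1·23 = -42  (check: 772·11 + 202·(-42) = 8)
  q = 1: r = 6, s = -6 − 1·11 = -17, t = 23 − 1·(-42) = 65  (check: 772·(-17) + 202·65 = 6)
  q = 1: r = 2, s = 11 − 1·(-17) = 28, t = -42 − 1·65 = -107  (check: 772·28 + 202·(-107) = 2)
The row with r = 2 (the gcd) gives the Bezout coefficients s = 28, t = -107.
Result: 772 · (28) + 202 · (-107) = 2.

gcd(772, 202) = 2; s = 28, t = -107 (check: 772·28 + 202·(-107) = 2).


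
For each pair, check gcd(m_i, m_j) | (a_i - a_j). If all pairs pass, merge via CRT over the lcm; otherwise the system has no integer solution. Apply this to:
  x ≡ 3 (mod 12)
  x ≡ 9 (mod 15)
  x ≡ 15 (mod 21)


Moduli 12, 15, 21 are not pairwise coprime, so CRT works modulo lcm(m_i) when all pairwise compatibility conditions hold.
Pairwise compatibility: gcd(m_i, m_j) must divide a_i - a_j for every pair.
Merge one congruence at a time:
  Start: x ≡ 3 (mod 12).
  Combine with x ≡ 9 (mod 15): gcd(12, 15) = 3; 9 - 3 = 6, which IS divisible by 3, so compatible.
    Write x = 3 + 12·t and substitute into x ≡ 9 (mod 15): 12·t ≡ 9 − 3 = 6 (mod 15).
    Divide the congruence (and modulus) by g = 3: 4·t ≡ 2 (mod 5).
    The inverse of 4 mod 5 is 4 (since 4·4 = 16 = 3·5 + 1), so t ≡ 4·2 = 8 ≡ 3 (mod 5).
    Then x = 3 + 12·3 = 39, valid modulo lcm(12, 15) = 60: x ≡ 39 (mod 60).
  Combine with x ≡ 15 (mod 21): gcd(60, 21) = 3; 15 - 39 = -24, which IS divisible by 3, so compatible.
    Write x = 39 + 60·t and substitute into x ≡ 15 (mod 21): 60·t ≡ 15 − 39 = -24 (mod 21).
    Divide the congruence (and modulus) by g = 3: 20·t ≡ -8 (mod 7).
    Reduce coefficients mod 7: 6·t ≡ 6 (mod 7).
    The inverse of 6 mod 7 is 6 (since 6·6 = 36 = 5·7 + 1), so t ≡ 6·6 = 36 ≡ 1 (mod 7).
    Then x = 39 + 60·1 = 99, valid modulo lcm(60, 21) = 420: x ≡ 99 (mod 420).
Verify: 99 mod 12 = 3, 99 mod 15 = 9, 99 mod 21 = 15.

x ≡ 99 (mod 420).


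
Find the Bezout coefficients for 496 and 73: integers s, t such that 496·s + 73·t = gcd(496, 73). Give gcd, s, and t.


Euclidean algorithm on (496, 73) — divide until remainder is 0:
  496 = 6 · 73 + 58
  73 = 1 · 58 + 15
  58 = 3 · 15 + 13
  15 = 1 · 13 + 2
  13 = 6 · 2 + 1
  2 = 2 · 1 + 0
gcd(496, 73) = 1.
Track Bezout coefficients alongside the remainders: start with r₀ = 496 = a·1 + b·0 (s = 1, t = 0) and r₁ = 73 = a·0 + b·1 (s = 0, t = 1); each new remainder r_{k+1} = r_{k-1} − q_k·r_k inherits s_{k+1} = s_{k-1} − q_k·s_k, t_{k+1} = t_{k-1} − q_k·t_k, so r_k = a·s_k + b·t_k at every step:
  q = 6: r = 58, s = 1 − 6·0 = 1, t = 0 − 6·1 = -6  (check: 496·1 + 73·(-6) = 58)
  q = 1: r = 15, s = 0 − 1·1 = -1, t = 1 − 1·(-6) = 7  (check: 496·(-1) + 73·7 = 15)
  q = 3: r = 13, s = 1 − 3·(-1) = 4, t = -6 − 3·7 = -27  (check: 496·4 + 73·(-27) = 13)
  q = 1: r = 2, s = -1 − 1·4 = -5, t = 7 − 1·(-27) = 34  (check: 496·(-5) + 73·34 = 2)
  q = 6: r = 1, s = 4 − 6·(-5) = 34, t = -27 − 6·34 = -231  (check: 496·34 + 73·(-231) = 1)
The row with r = 1 (the gcd) gives the Bezout coefficients s = 34, t = -231.
Result: 496 · (34) + 73 · (-231) = 1.

gcd(496, 73) = 1; s = 34, t = -231 (check: 496·34 + 73·(-231) = 1).


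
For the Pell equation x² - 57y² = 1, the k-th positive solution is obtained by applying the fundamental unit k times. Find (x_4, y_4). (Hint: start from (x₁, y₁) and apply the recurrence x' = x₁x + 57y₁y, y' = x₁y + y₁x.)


Step 1: Find the fundamental solution (x₁, y₁) of x² - 57y² = 1.
  Expand √57 as a continued fraction. a₀ = ⌊√57⌋ = 7; iterate m_{k+1} = d_k·a_k − m_k, d_{k+1} = (57 − m_{k+1}²)/d_k, a_{k+1} = ⌊(a₀ + m_{k+1})/d_{k+1}⌋ (starting m₀ = 0, d₀ = 1), with convergents p_k = a_k·p_{k-1} + p_{k-2}, q_k = a_k·q_{k-1} + q_{k-2} (p₋₁ = 1, q₋₁ = 0):
  k = 0: a₀ = 7; p₀/q₀ = 7/1; p₀² − 57·q₀² = 49 − 57 = -8.
  k = 1: m = 7, d = 8, a = ⌊(7 + 7)/8⌋ = 1; p/q = (1·7 + 1)/(1·1 + 0) = 8/1; p² − 57·q² = 64 − 57 = 7.
  k = 2: m = 1, d = 7, a = ⌊(7 + 1)/7⌋ = 1; p/q = (1·8 + 7)/(1·1 + 1) = 15/2; p² − 57·q² = 225 − 228 = -3.
  k = 3: m = 6, d = 3, a = ⌊(7 + 6)/3⌋ = 4; p/q = (4·15 + 8)/(4·2 + 1) = 68/9; p² − 57·q² = 4624 − 4617 = 7.
  k = 4: m = 6, d = 7, a = ⌊(7 + 6)/7⌋ = 1; p/q = (1·68 + 15)/(1·9 + 2) = 83/11; p² − 57·q² = 6889 − 6897 = -8.
  k = 5: m = 1, d = 8, a = ⌊(7 + 1)/8⌋ = 1; p/q = (1·83 + 68)/(1·11 + 9) = 151/20; p² − 57·q² = 22801 − 22800 = 1.
  The first convergent with p² − 57·q² = 1 gives the fundamental solution (x₁, y₁) = (151, 20).
Step 2: Apply the recurrence (x_{n+1}, y_{n+1}) = (x₁x_n + 57y₁y_n, x₁y_n + y₁x_n) repeatedly.
  From (x_1, y_1) = (151, 20): x_2 = 151·151 + 57·20·20 = 45601; y_2 = 151·20 + 20·151 = 6040.
  From (x_2, y_2) = (45601, 6040): x_3 = 151·45601 + 57·20·6040 = 13771351; y_3 = 151·6040 + 20·45601 = 1824060.
  From (x_3, y_3) = (13771351, 1824060): x_4 = 151·13771351 + 57·20·1824060 = 4158902401; y_4 = 151·1824060 + 20·13771351 = 550860080.
Step 3: Verify x_4² - 57·y_4² = 17296469181043564801 - 17296469181043564800 = 1 (should be 1). ✓

(x_1, y_1) = (151, 20); (x_4, y_4) = (4158902401, 550860080).


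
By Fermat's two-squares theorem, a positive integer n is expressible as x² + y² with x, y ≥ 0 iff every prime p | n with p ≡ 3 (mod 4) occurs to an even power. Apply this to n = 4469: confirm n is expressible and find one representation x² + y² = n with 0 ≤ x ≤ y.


Step 1: Factor n = 4469 = 41 · 109.
Step 2: Check the mod-4 condition on each prime factor: 41 ≡ 1 (mod 4), exponent 1; 109 ≡ 1 (mod 4), exponent 1.
All primes ≡ 3 (mod 4) appear to even exponent (or don't appear), so by the two-squares theorem n IS expressible as a sum of two squares.
Step 3: Build a representation. Here n = 41 · 109 is a product of primes ≡ 1 (mod 4). Each prime p ≡ 1 (mod 4) is itself a sum of two squares; find a² by testing p − a² for a perfect square:
  41: 41 − 1² = 40, 41 − 2² = 37, 41 − 3² = 32, 41 − 4² = 25 = 5² ⇒ 41 = 4² + 5².
  109: 109 − 1² = 108, 109 − 2² = 105, 109 − 3² = 100 = 10² ⇒ 109 = 3² + 10².
  Combine using the Brahmagupta–Fibonacci identity (a² + b²)(c² + d²) = (ac − bd)² + (ad + bc)² = (ac + bd)² + (ad − bc)²:
  41 · 109 = 4469: from (4² + 5²)(3² + 10²), take (4·3 − 5·10, 4·10 + 5·3) = (12 − 50, 40 + 15) = (-38, 55); dropping signs (only squares matter) gives (38, 55); check 38² + 55² = 1444 + 3025 = 4469 ✓.
Step 4: Order so x ≤ y and verify: 38² + 55² = 1444 + 3025 = 4469 = n. ✓

n = 4469 = 38² + 55² (one valid representation with x ≤ y).


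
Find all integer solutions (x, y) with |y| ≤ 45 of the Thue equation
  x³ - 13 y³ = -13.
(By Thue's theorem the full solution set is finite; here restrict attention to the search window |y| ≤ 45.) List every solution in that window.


The equation is x³ - 13y³ = -13. For fixed y, x³ = 13·y³ − 13, so a solution requires the RHS to be a perfect cube.
Strategy: iterate y from -45 to 45, compute RHS = 13·y³ − 13, and check whether it is a (positive or negative) perfect cube.
Check small values of y:
  y = 0: RHS = -13 is not a perfect cube.
  y = 1: RHS = 0 = (0)³ ⇒ x = 0 works.
  y = -1: RHS = -26 is not a perfect cube.
  y = 2: RHS = 91 is not a perfect cube.
  y = -2: RHS = -117 is not a perfect cube.
  y = 3: RHS = 338 is not a perfect cube.
  y = -3: RHS = -364 is not a perfect cube.
Continuing the search up to |y| = 45 finds no further solutions beyond those listed.
Collected solutions: (0, 1).

Solutions (with |y| ≤ 45): (0, 1).


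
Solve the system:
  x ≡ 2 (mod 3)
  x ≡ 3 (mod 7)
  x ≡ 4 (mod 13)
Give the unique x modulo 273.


Moduli 3, 7, 13 are pairwise coprime; by CRT there is a unique solution modulo M = 3 · 7 · 13 = 273.
Solve pairwise, accumulating the modulus:
  Start with x ≡ 2 (mod 3).
  Combine with x ≡ 3 (mod 7): since gcd(3, 7) = 1, we get a unique residue mod 21.
    Write x = 2 + 3·t and substitute into x ≡ 3 (mod 7): 3·t ≡ 3 − 2 = 1 (mod 7).
    The inverse of 3 mod 7 is 5 (since 3·5 = 15 = 2·7 + 1), so t ≡ 5·1 = 5 ≡ 5 (mod 7).
    Then x = 2 + 3·5 = 17, valid modulo lcm(3, 7) = 21: x ≡ 17 (mod 21).
  Combine with x ≡ 4 (mod 13): since gcd(21, 13) = 1, we get a unique residue mod 273.
    Write x = 17 + 21·t and substitute into x ≡ 4 (mod 13): 21·t ≡ 4 − 17 = -13 (mod 13).
    Reduce coefficients mod 13: 8·t ≡ 0 (mod 13).
    The inverse of 8 mod 13 is 5 (since 8·5 = 40 = 3·13 + 1), so t ≡ 5·0 = 0 ≡ 0 (mod 13).
    Then x = 17 + 21·0 = 17, valid modulo lcm(21, 13) = 273: x ≡ 17 (mod 273).
Verify: 17 mod 3 = 2 ✓, 17 mod 7 = 3 ✓, 17 mod 13 = 4 ✓.

x ≡ 17 (mod 273).


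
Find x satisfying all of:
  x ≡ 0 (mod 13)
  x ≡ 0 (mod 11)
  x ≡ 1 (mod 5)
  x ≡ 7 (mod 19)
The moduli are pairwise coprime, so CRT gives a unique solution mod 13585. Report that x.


Product of moduli M = 13 · 11 · 5 · 19 = 13585.
Merge one congruence at a time:
  Start: x ≡ 0 (mod 13).
  Combine with x ≡ 0 (mod 11); new modulus lcm = 143.
    Write x = 0 + 13·t and substitute into x ≡ 0 (mod 11): 13·t ≡ 0 − 0 = 0 (mod 11).
    Reduce coefficients mod 11: 2·t ≡ 0 (mod 11).
    The inverse of 2 mod 11 is 6 (since 2·6 = 12 = 1·11 + 1), so t ≡ 6·0 = 0 ≡ 0 (mod 11).
    Then x = 0 + 13·0 = 0, valid modulo lcm(13, 11) = 143: x ≡ 0 (mod 143).
  Combine with x ≡ 1 (mod 5); new modulus lcm = 715.
    Write x = 0 + 143·t and substitute into x ≡ 1 (mod 5): 143·t ≡ 1 − 0 = 1 (mod 5).
    Reduce coefficients mod 5: 3·t ≡ 1 (mod 5).
    The inverse of 3 mod 5 is 2 (since 3·2 = 6 = 1·5 + 1), so t ≡ 2·1 = 2 ≡ 2 (mod 5).
    Then x = 0 + 143·2 = 286, valid modulo lcm(143, 5) = 715: x ≡ 286 (mod 715).
  Combine with x ≡ 7 (mod 19); new modulus lcm = 13585.
    Write x = 286 + 715·t and substitute into x ≡ 7 (mod 19): 715·t ≡ 7 − 286 = -279 (mod 19).
    Reduce coefficients mod 19: 12·t ≡ 6 (mod 19).
    The inverse of 12 mod 19 is 8 (since 12·8 = 96 = 5·19 + 1), so t ≡ 8·6 = 48 ≡ 10 (mod 19).
    Then x = 286 + 715·10 = 7436, valid modulo lcm(715, 19) = 13585: x ≡ 7436 (mod 13585).
Verify against each original: 7436 mod 13 = 0, 7436 mod 11 = 0, 7436 mod 5 = 1, 7436 mod 19 = 7.

x ≡ 7436 (mod 13585).


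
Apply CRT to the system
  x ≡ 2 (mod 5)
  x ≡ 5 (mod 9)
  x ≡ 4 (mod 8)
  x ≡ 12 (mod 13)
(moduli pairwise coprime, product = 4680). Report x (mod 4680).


Product of moduli M = 5 · 9 · 8 · 13 = 4680.
Merge one congruence at a time:
  Start: x ≡ 2 (mod 5).
  Combine with x ≡ 5 (mod 9); new modulus lcm = 45.
    Write x = 2 + 5·t and substitute into x ≡ 5 (mod 9): 5·t ≡ 5 − 2 = 3 (mod 9).
    The inverse of 5 mod 9 is 2 (since 5·2 = 10 = 1·9 + 1), so t ≡ 2·3 = 6 ≡ 6 (mod 9).
    Then x = 2 + 5·6 = 32, valid modulo lcm(5, 9) = 45: x ≡ 32 (mod 45).
  Combine with x ≡ 4 (mod 8); new modulus lcm = 360.
    Write x = 32 + 45·t and substitute into x ≡ 4 (mod 8): 45·t ≡ 4 − 32 = -28 (mod 8).
    Reduce coefficients mod 8: 5·t ≡ 4 (mod 8).
    The inverse of 5 mod 8 is 5 (since 5·5 = 25 = 3·8 + 1), so t ≡ 5·4 = 20 ≡ 4 (mod 8).
    Then x = 32 + 45·4 = 212, valid modulo lcm(45, 8) = 360: x ≡ 212 (mod 360).
  Combine with x ≡ 12 (mod 13); new modulus lcm = 4680.
    Write x = 212 + 360·t and substitute into x ≡ 12 (mod 13): 360·t ≡ 12 − 212 = -200 (mod 13).
    Reduce coefficients mod 13: 9·t ≡ 8 (mod 13).
    The inverse of 9 mod 13 is 3 (since 9·3 = 27 = 2·13 + 1), so t ≡ 3·8 = 24 ≡ 11 (mod 13).
    Then x = 212 + 360·11 = 4172, valid modulo lcm(360, 13) = 4680: x ≡ 4172 (mod 4680).
Verify against each original: 4172 mod 5 = 2, 4172 mod 9 = 5, 4172 mod 8 = 4, 4172 mod 13 = 12.

x ≡ 4172 (mod 4680).


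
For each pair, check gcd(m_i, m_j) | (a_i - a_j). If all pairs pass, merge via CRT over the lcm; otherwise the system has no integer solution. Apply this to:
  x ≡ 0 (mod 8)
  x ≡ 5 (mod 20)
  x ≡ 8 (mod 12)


Moduli 8, 20, 12 are not pairwise coprime, so CRT works modulo lcm(m_i) when all pairwise compatibility conditions hold.
Pairwise compatibility: gcd(m_i, m_j) must divide a_i - a_j for every pair.
Merge one congruence at a time:
  Start: x ≡ 0 (mod 8).
  Combine with x ≡ 5 (mod 20): gcd(8, 20) = 4, and 5 - 0 = 5 is NOT divisible by 4.
    ⇒ system is inconsistent (no integer solution).

No solution (the system is inconsistent).


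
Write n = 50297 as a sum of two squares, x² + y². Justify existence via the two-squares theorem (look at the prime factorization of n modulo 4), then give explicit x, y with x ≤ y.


Step 1: Factor n = 50297 = 13 · 53 · 73.
Step 2: Check the mod-4 condition on each prime factor: 13 ≡ 1 (mod 4), exponent 1; 53 ≡ 1 (mod 4), exponent 1; 73 ≡ 1 (mod 4), exponent 1.
All primes ≡ 3 (mod 4) appear to even exponent (or don't appear), so by the two-squares theorem n IS expressible as a sum of two squares.
Step 3: Build a representation. Here n = 13 · 53 · 73 is a product of primes ≡ 1 (mod 4). Each prime p ≡ 1 (mod 4) is itself a sum of two squares; find a² by testing p − a² for a perfect square:
  13: 13 − 1² = 12, 13 − 2² = 9 = 3² ⇒ 13 = 2² + 3².
  53: 53 − 1² = 52, 53 − 2² = 49 = 7² ⇒ 53 = 2² + 7².
  73: 73 − 1² = 72, 73 − 2² = 69, 73 − 3² = 64 = 8² ⇒ 73 = 3² + 8².
  Combine using the Brahmagupta–Fibonacci identity (a² + b²)(c² + d²) = (ac − bd)² + (ad + bc)² = (ac + bd)² + (ad − bc)²:
  13 · 53 = 689: from (2² + 3²)(2² + 7²), take (2·2 − 3·7, 2·7 + 3·2) = (4 − 21, 14 + 6) = (-17, 20); dropping signs (only squares matter) gives (17, 20); check 17² + 20² = 289 + 400 = 689 ✓.
  689 · 73 = 50297: from (17² + 20²)(3² + 8²), take (17·3 − 20·8, 17·8 + 20·3) = (51 − 160, 136 + 60) = (-109, 196); dropping signs (only squares matter) gives (109, 196); check 109² + 196² = 11881 + 38416 = 50297 ✓.
Step 4: Order so x ≤ y and verify: 109² + 196² = 11881 + 38416 = 50297 = n. ✓

n = 50297 = 109² + 196² (one valid representation with x ≤ y).


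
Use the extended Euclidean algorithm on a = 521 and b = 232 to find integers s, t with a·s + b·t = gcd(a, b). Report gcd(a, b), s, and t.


Euclidean algorithm on (521, 232) — divide until remainder is 0:
  521 = 2 · 232 + 57
  232 = 4 · 57 + 4
  57 = 14 · 4 + 1
  4 = 4 · 1 + 0
gcd(521, 232) = 1.
Track Bezout coefficients alongside the remainders: start with r₀ = 521 = a·1 + b·0 (s = 1, t = 0) and r₁ = 232 = a·0 + b·1 (s = 0, t = 1); each new remainder r_{k+1} = r_{k-1} − q_k·r_k inherits s_{k+1} = s_{k-1} − q_k·s_k, t_{k+1} = t_{k-1} − q_k·t_k, so r_k = a·s_k + b·t_k at every step:
  q = 2: r = 57, s = 1 − 2·0 = 1, t = 0 − 2·1 = -2  (check: 521·1 + 232·(-2) = 57)
  q = 4: r = 4, s = 0 − 4·1 = -4, t = 1 − 4·(-2) = 9  (check: 521·(-4) + 232·9 = 4)
  q = 14: r = 1, s = 1 − 14·(-4) = 57, t = -2 − 14·9 = -128  (check: 521·57 + 232·(-128) = 1)
The row with r = 1 (the gcd) gives the Bezout coefficients s = 57, t = -128.
Result: 521 · (57) + 232 · (-128) = 1.

gcd(521, 232) = 1; s = 57, t = -128 (check: 521·57 + 232·(-128) = 1).


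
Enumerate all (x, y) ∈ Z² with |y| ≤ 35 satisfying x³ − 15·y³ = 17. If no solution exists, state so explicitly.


The equation is x³ - 15y³ = 17. For fixed y, x³ = 15·y³ + 17, so a solution requires the RHS to be a perfect cube.
Strategy: iterate y from -35 to 35, compute RHS = 15·y³ + 17, and check whether it is a (positive or negative) perfect cube.
Check small values of y:
  y = 0: RHS = 17 is not a perfect cube.
  y = 1: RHS = 32 is not a perfect cube.
  y = -1: RHS = 2 is not a perfect cube.
  y = 2: RHS = 137 is not a perfect cube.
  y = -2: RHS = -103 is not a perfect cube.
  y = 3: RHS = 422 is not a perfect cube.
  y = -3: RHS = -388 is not a perfect cube.
Continuing the search up to |y| = 35 finds no solutions either.
No (x, y) in the scanned range satisfies the equation.

No integer solutions with |y| ≤ 35.


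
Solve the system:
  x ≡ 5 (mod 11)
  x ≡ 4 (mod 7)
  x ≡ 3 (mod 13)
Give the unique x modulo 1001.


Moduli 11, 7, 13 are pairwise coprime; by CRT there is a unique solution modulo M = 11 · 7 · 13 = 1001.
Solve pairwise, accumulating the modulus:
  Start with x ≡ 5 (mod 11).
  Combine with x ≡ 4 (mod 7): since gcd(11, 7) = 1, we get a unique residue mod 77.
    Write x = 5 + 11·t and substitute into x ≡ 4 (mod 7): 11·t ≡ 4 − 5 = -1 (mod 7).
    Reduce coefficients mod 7: 4·t ≡ 6 (mod 7).
    The inverse of 4 mod 7 is 2 (since 4·2 = 8 = 1·7 + 1), so t ≡ 2·6 = 12 ≡ 5 (mod 7).
    Then x = 5 + 11·5 = 60, valid modulo lcm(11, 7) = 77: x ≡ 60 (mod 77).
  Combine with x ≡ 3 (mod 13): since gcd(77, 13) = 1, we get a unique residue mod 1001.
    Write x = 60 + 77·t and substitute into x ≡ 3 (mod 13): 77·t ≡ 3 − 60 = -57 (mod 13).
    Reduce coefficients mod 13: 12·t ≡ 8 (mod 13).
    The inverse of 12 mod 13 is 12 (since 12·12 = 144 = 11·13 + 1), so t ≡ 12·8 = 96 ≡ 5 (mod 13).
    Then x = 60 + 77·5 = 445, valid modulo lcm(77, 13) = 1001: x ≡ 445 (mod 1001).
Verify: 445 mod 11 = 5 ✓, 445 mod 7 = 4 ✓, 445 mod 13 = 3 ✓.

x ≡ 445 (mod 1001).


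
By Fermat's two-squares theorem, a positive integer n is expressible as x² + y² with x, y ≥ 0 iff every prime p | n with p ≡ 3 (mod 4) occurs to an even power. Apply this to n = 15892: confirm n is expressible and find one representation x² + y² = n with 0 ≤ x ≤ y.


Step 1: Factor n = 15892 = 2^2 · 29 · 137.
Step 2: Check the mod-4 condition on each prime factor: 2 = 2 (special); 29 ≡ 1 (mod 4), exponent 1; 137 ≡ 1 (mod 4), exponent 1.
All primes ≡ 3 (mod 4) appear to even exponent (or don't appear), so by the two-squares theorem n IS expressible as a sum of two squares.
Step 3: Build a representation. Group n = k² · m with k = 2 and m = 29 · 137 = 3973 (a product of primes ≡ 1 (mod 4)); a representation of m scales to one of n via (k·x)² + (k·y)² = k²(x² + y²). Each prime p ≡ 1 (mod 4) is itself a sum of two squares; find a² by testing p − a² for a perfect square:
  29: 29 − 1² = 28, 29 − 2² = 25 = 5² ⇒ 29 = 2² + 5².
  137: 137 − 1² = 136, 137 − 2² = 133, 137 − 3² = 128, 137 − 4² = 121 = 11² ⇒ 137 = 4² + 11².
  Combine using the Brahmagupta–Fibonacci identity (a² + b²)(c² + d²) = (ac − bd)² + (ad + bc)² = (ac + bd)² + (ad − bc)²:
  29 · 137 = 3973: from (2² + 5²)(4² + 11²), take (2·4 − 5·11, 2·11 + 5·4) = (8 − 55, 22 + 20) = (-47, 42); dropping signs (only squares matter) gives (47, 42); check 47² + 42² = 2209 + 1764 = 3973 ✓.
  Scale by k = 2: (2·47, 2·42) = (94, 84).
Step 4: Order so x ≤ y and verify: 84² + 94² = 7056 + 8836 = 15892 = n. ✓

n = 15892 = 84² + 94² (one valid representation with x ≤ y).


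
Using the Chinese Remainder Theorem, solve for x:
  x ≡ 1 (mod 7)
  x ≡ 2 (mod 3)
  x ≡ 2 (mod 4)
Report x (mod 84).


Moduli 7, 3, 4 are pairwise coprime; by CRT there is a unique solution modulo M = 7 · 3 · 4 = 84.
Solve pairwise, accumulating the modulus:
  Start with x ≡ 1 (mod 7).
  Combine with x ≡ 2 (mod 3): since gcd(7, 3) = 1, we get a unique residue mod 21.
    Write x = 1 + 7·t and substitute into x ≡ 2 (mod 3): 7·t ≡ 2 − 1 = 1 (mod 3).
    Reduce coefficients mod 3: 1·t ≡ 1 (mod 3).
    So t ≡ 1 (mod 3).
    Then x = 1 + 7·1 = 8, valid modulo lcm(7, 3) = 21: x ≡ 8 (mod 21).
  Combine with x ≡ 2 (mod 4): since gcd(21, 4) = 1, we get a unique residue mod 84.
    Write x = 8 + 21·t and substitute into x ≡ 2 (mod 4): 21·t ≡ 2 − 8 = -6 (mod 4).
    Reduce coefficients mod 4: 1·t ≡ 2 (mod 4).
    So t ≡ 2 (mod 4).
    Then x = 8 + 21·2 = 50, valid modulo lcm(21, 4) = 84: x ≡ 50 (mod 84).
Verify: 50 mod 7 = 1 ✓, 50 mod 3 = 2 ✓, 50 mod 4 = 2 ✓.

x ≡ 50 (mod 84).


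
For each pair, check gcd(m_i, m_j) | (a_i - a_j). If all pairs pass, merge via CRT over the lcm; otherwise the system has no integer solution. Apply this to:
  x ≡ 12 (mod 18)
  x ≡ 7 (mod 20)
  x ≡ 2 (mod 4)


Moduli 18, 20, 4 are not pairwise coprime, so CRT works modulo lcm(m_i) when all pairwise compatibility conditions hold.
Pairwise compatibility: gcd(m_i, m_j) must divide a_i - a_j for every pair.
Merge one congruence at a time:
  Start: x ≡ 12 (mod 18).
  Combine with x ≡ 7 (mod 20): gcd(18, 20) = 2, and 7 - 12 = -5 is NOT divisible by 2.
    ⇒ system is inconsistent (no integer solution).

No solution (the system is inconsistent).


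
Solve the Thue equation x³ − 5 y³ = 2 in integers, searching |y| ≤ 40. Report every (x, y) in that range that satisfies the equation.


The equation is x³ - 5y³ = 2. For fixed y, x³ = 5·y³ + 2, so a solution requires the RHS to be a perfect cube.
Strategy: iterate y from -40 to 40, compute RHS = 5·y³ + 2, and check whether it is a (positive or negative) perfect cube.
Check small values of y:
  y = 0: RHS = 2 is not a perfect cube.
  y = 1: RHS = 7 is not a perfect cube.
  y = -1: RHS = -3 is not a perfect cube.
  y = 2: RHS = 42 is not a perfect cube.
  y = -2: RHS = -38 is not a perfect cube.
  y = 3: RHS = 137 is not a perfect cube.
  y = -3: RHS = -133 is not a perfect cube.
Continuing the search up to |y| = 40 finds no solutions either.
No (x, y) in the scanned range satisfies the equation.

No integer solutions with |y| ≤ 40.


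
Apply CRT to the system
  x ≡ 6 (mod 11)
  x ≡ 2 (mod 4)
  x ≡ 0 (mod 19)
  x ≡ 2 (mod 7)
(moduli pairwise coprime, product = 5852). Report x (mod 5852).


Product of moduli M = 11 · 4 · 19 · 7 = 5852.
Merge one congruence at a time:
  Start: x ≡ 6 (mod 11).
  Combine with x ≡ 2 (mod 4); new modulus lcm = 44.
    Write x = 6 + 11·t and substitute into x ≡ 2 (mod 4): 11·t ≡ 2 − 6 = -4 (mod 4).
    Reduce coefficients mod 4: 3·t ≡ 0 (mod 4).
    The inverse of 3 mod 4 is 3 (since 3·3 = 9 = 2·4 + 1), so t ≡ 3·0 = 0 ≡ 0 (mod 4).
    Then x = 6 + 11·0 = 6, valid modulo lcm(11, 4) = 44: x ≡ 6 (mod 44).
  Combine with x ≡ 0 (mod 19); new modulus lcm = 836.
    Write x = 6 + 44·t and substitute into x ≡ 0 (mod 19): 44·t ≡ 0 − 6 = -6 (mod 19).
    Reduce coefficients mod 19: 6·t ≡ 13 (mod 19).
    The inverse of 6 mod 19 is 16 (since 6·16 = 96 = 5·19 + 1), so t ≡ 16·13 = 208 ≡ 18 (mod 19).
    Then x = 6 + 44·18 = 798, valid modulo lcm(44, 19) = 836: x ≡ 798 (mod 836).
  Combine with x ≡ 2 (mod 7); new modulus lcm = 5852.
    Write x = 798 + 836·t and substitute into x ≡ 2 (mod 7): 836·t ≡ 2 − 798 = -796 (mod 7).
    Reduce coefficients mod 7: 3·t ≡ 2 (mod 7).
    The inverse of 3 mod 7 is 5 (since 3·5 = 15 = 2·7 + 1), so t ≡ 5·2 = 10 ≡ 3 (mod 7).
    Then x = 798 + 836·3 = 3306, valid modulo lcm(836, 7) = 5852: x ≡ 3306 (mod 5852).
Verify against each original: 3306 mod 11 = 6, 3306 mod 4 = 2, 3306 mod 19 = 0, 3306 mod 7 = 2.

x ≡ 3306 (mod 5852).


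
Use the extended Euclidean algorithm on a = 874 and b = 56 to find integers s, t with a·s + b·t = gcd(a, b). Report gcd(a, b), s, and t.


Euclidean algorithm on (874, 56) — divide until remainder is 0:
  874 = 15 · 56 + 34
  56 = 1 · 34 + 22
  34 = 1 · 22 + 12
  22 = 1 · 12 + 10
  12 = 1 · 10 + 2
  10 = 5 · 2 + 0
gcd(874, 56) = 2.
Track Bezout coefficients alongside the remainders: start with r₀ = 874 = a·1 + b·0 (s = 1, t = 0) and r₁ = 56 = a·0 + b·1 (s = 0, t = 1); each new remainder r_{k+1} = r_{k-1} − q_k·r_k inherits s_{k+1} = s_{k-1} − q_k·s_k, t_{k+1} = t_{k-1} − q_k·t_k, so r_k = a·s_k + b·t_k at every step:
  q = 15: r = 34, s = 1 − 15·0 = 1, t = 0 − 15·1 = -15  (check: 874·1 + 56·(-15) = 34)
  q = 1: r = 22, s = 0 − 1·1 = -1, t = 1 − 1·(-15) = 16  (check: 874·(-1) + 56·16 = 22)
  q = 1: r = 12, s = 1 − 1·(-1) = 2, t = -15 − 1·16 = -31  (check: 874·2 + 56·(-31) = 12)
  q = 1: r = 10, s = -1 − 1·2 = -3, t = 16 − 1·(-31) = 47  (check: 874·(-3) + 56·47 = 10)
  q = 1: r = 2, s = 2 − 1·(-3) = 5, t = -31 − 1·47 = -78  (check: 874·5 + 56·(-78) = 2)
The row with r = 2 (the gcd) gives the Bezout coefficients s = 5, t = -78.
Result: 874 · (5) + 56 · (-78) = 2.

gcd(874, 56) = 2; s = 5, t = -78 (check: 874·5 + 56·(-78) = 2).


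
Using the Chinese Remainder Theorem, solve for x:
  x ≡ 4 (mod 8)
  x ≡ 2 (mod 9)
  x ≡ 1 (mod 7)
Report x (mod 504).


Moduli 8, 9, 7 are pairwise coprime; by CRT there is a unique solution modulo M = 8 · 9 · 7 = 504.
Solve pairwise, accumulating the modulus:
  Start with x ≡ 4 (mod 8).
  Combine with x ≡ 2 (mod 9): since gcd(8, 9) = 1, we get a unique residue mod 72.
    Write x = 4 + 8·t and substitute into x ≡ 2 (mod 9): 8·t ≡ 2 − 4 = -2 (mod 9).
    Reduce coefficients mod 9: 8·t ≡ 7 (mod 9).
    The inverse of 8 mod 9 is 8 (since 8·8 = 64 = 7·9 + 1), so t ≡ 8·7 = 56 ≡ 2 (mod 9).
    Then x = 4 + 8·2 = 20, valid modulo lcm(8, 9) = 72: x ≡ 20 (mod 72).
  Combine with x ≡ 1 (mod 7): since gcd(72, 7) = 1, we get a unique residue mod 504.
    Write x = 20 + 72·t and substitute into x ≡ 1 (mod 7): 72·t ≡ 1 − 20 = -19 (mod 7).
    Reduce coefficients mod 7: 2·t ≡ 2 (mod 7).
    The inverse of 2 mod 7 is 4 (since 2·4 = 8 = 1·7 + 1), so t ≡ 4·2 = 8 ≡ 1 (mod 7).
    Then x = 20 + 72·1 = 92, valid modulo lcm(72, 7) = 504: x ≡ 92 (mod 504).
Verify: 92 mod 8 = 4 ✓, 92 mod 9 = 2 ✓, 92 mod 7 = 1 ✓.

x ≡ 92 (mod 504).


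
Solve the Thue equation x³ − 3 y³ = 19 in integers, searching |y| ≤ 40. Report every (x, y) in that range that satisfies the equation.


The equation is x³ - 3y³ = 19. For fixed y, x³ = 3·y³ + 19, so a solution requires the RHS to be a perfect cube.
Strategy: iterate y from -40 to 40, compute RHS = 3·y³ + 19, and check whether it is a (positive or negative) perfect cube.
Check small values of y:
  y = 0: RHS = 19 is not a perfect cube.
  y = 1: RHS = 22 is not a perfect cube.
  y = -1: RHS = 16 is not a perfect cube.
  y = 2: RHS = 43 is not a perfect cube.
  y = -2: RHS = -5 is not a perfect cube.
  y = 3: RHS = 100 is not a perfect cube.
  y = -3: RHS = -62 is not a perfect cube.
Continuing the search up to |y| = 40 finds no solutions either.
No (x, y) in the scanned range satisfies the equation.

No integer solutions with |y| ≤ 40.


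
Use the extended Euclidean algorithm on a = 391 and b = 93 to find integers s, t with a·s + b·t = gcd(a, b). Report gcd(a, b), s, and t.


Euclidean algorithm on (391, 93) — divide until remainder is 0:
  391 = 4 · 93 + 19
  93 = 4 · 19 + 17
  19 = 1 · 17 + 2
  17 = 8 · 2 + 1
  2 = 2 · 1 + 0
gcd(391, 93) = 1.
Track Bezout coefficients alongside the remainders: start with r₀ = 391 = a·1 + b·0 (s = 1, t = 0) and r₁ = 93 = a·0 + b·1 (s = 0, t = 1); each new remainder r_{k+1} = r_{k-1} − q_k·r_k inherits s_{k+1} = s_{k-1} − q_k·s_k, t_{k+1} = t_{k-1} − q_k·t_k, so r_k = a·s_k + b·t_k at every step:
  q = 4: r = 19, s = 1 − 4·0 = 1, t = 0 − 4·1 = -4  (check: 391·1 + 93·(-4) = 19)
  q = 4: r = 17, s = 0 − 4·1 = -4, t = 1 − 4·(-4) = 17  (check: 391·(-4) + 93·17 = 17)
  q = 1: r = 2, s = 1 − 1·(-4) = 5, t = -4 − 1·17 = -21  (check: 391·5 + 93·(-21) = 2)
  q = 8: r = 1, s = -4 − 8·5 = -44, t = 17 − 8·(-21) = 185  (check: 391·(-44) + 93·185 = 1)
The row with r = 1 (the gcd) gives the Bezout coefficients s = -44, t = 185.
Result: 391 · (-44) + 93 · (185) = 1.

gcd(391, 93) = 1; s = -44, t = 185 (check: 391·(-44) + 93·185 = 1).


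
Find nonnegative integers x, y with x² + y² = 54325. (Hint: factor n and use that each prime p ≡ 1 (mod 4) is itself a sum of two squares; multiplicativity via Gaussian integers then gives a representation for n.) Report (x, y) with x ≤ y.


Step 1: Factor n = 54325 = 5^2 · 41 · 53.
Step 2: Check the mod-4 condition on each prime factor: 5 ≡ 1 (mod 4), exponent 2; 41 ≡ 1 (mod 4), exponent 1; 53 ≡ 1 (mod 4), exponent 1.
All primes ≡ 3 (mod 4) appear to even exponent (or don't appear), so by the two-squares theorem n IS expressible as a sum of two squares.
Step 3: Build a representation. Group n = k² · m with k = 5 and m = 41 · 53 = 2173 (a product of primes ≡ 1 (mod 4)); a representation of m scales to one of n via (k·x)² + (k·y)² = k²(x² + y²). Each prime p ≡ 1 (mod 4) is itself a sum of two squares; find a² by testing p − a² for a perfect square:
  41: 41 − 1² = 40, 41 − 2² = 37, 41 − 3² = 32, 41 − 4² = 25 = 5² ⇒ 41 = 4² + 5².
  53: 53 − 1² = 52, 53 − 2² = 49 = 7² ⇒ 53 = 2² + 7².
  Combine using the Brahmagupta–Fibonacci identity (a² + b²)(c² + d²) = (ac − bd)² + (ad + bc)² = (ac + bd)² + (ad − bc)²:
  41 · 53 = 2173: from (4² + 5²)(2² + 7²), take (4·2 − 5·7, 4·7 + 5·2) = (8 − 35, 28 + 10) = (-27, 38); dropping signs (only squares matter) gives (27, 38); check 27² + 38² = 729 + 1444 = 2173 ✓.
  Scale by k = 5: (5·27, 5·38) = (135, 190).
Step 4: Order so x ≤ y and verify: 135² + 190² = 18225 + 36100 = 54325 = n. ✓

n = 54325 = 135² + 190² (one valid representation with x ≤ y).


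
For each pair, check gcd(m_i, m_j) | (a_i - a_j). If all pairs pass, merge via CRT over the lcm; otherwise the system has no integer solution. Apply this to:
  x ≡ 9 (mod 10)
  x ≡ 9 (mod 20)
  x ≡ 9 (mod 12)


Moduli 10, 20, 12 are not pairwise coprime, so CRT works modulo lcm(m_i) when all pairwise compatibility conditions hold.
Pairwise compatibility: gcd(m_i, m_j) must divide a_i - a_j for every pair.
Merge one congruence at a time:
  Start: x ≡ 9 (mod 10).
  Combine with x ≡ 9 (mod 20): gcd(10, 20) = 10; 9 - 9 = 0, which IS divisible by 10, so compatible.
    Write x = 9 + 10·t and substitute into x ≡ 9 (mod 20): 10·t ≡ 9 − 9 = 0 (mod 20).
    Divide the congruence (and modulus) by g = 10: 1·t ≡ 0 (mod 2).
    So t ≡ 0 (mod 2).
    Then x = 9 + 10·0 = 9, valid modulo lcm(10, 20) = 20: x ≡ 9 (mod 20).
  Combine with x ≡ 9 (mod 12): gcd(20, 12) = 4; 9 - 9 = 0, which IS divisible by 4, so compatible.
    Write x = 9 + 20·t and substitute into x ≡ 9 (mod 12): 20·t ≡ 9 − 9 = 0 (mod 12).
    Divide the congruence (and modulus) by g = 4: 5·t ≡ 0 (mod 3).
    Reduce coefficients mod 3: 2·t ≡ 0 (mod 3).
    The inverse of 2 mod 3 is 2 (since 2·2 = 4 = 1·3 + 1), so t ≡ 2·0 = 0 ≡ 0 (mod 3).
    Then x = 9 + 20·0 = 9, valid modulo lcm(20, 12) = 60: x ≡ 9 (mod 60).
Verify: 9 mod 10 = 9, 9 mod 20 = 9, 9 mod 12 = 9.

x ≡ 9 (mod 60).


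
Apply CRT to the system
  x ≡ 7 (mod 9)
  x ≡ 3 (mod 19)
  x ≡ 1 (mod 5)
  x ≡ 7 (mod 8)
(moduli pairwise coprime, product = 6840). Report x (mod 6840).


Product of moduli M = 9 · 19 · 5 · 8 = 6840.
Merge one congruence at a time:
  Start: x ≡ 7 (mod 9).
  Combine with x ≡ 3 (mod 19); new modulus lcm = 171.
    Write x = 7 + 9·t and substitute into x ≡ 3 (mod 19): 9·t ≡ 3 − 7 = -4 (mod 19).
    Reduce coefficients mod 19: 9·t ≡ 15 (mod 19).
    The inverse of 9 mod 19 is 17 (since 9·17 = 153 = 8·19 + 1), so t ≡ 17·15 = 255 ≡ 8 (mod 19).
    Then x = 7 + 9·8 = 79, valid modulo lcm(9, 19) = 171: x ≡ 79 (mod 171).
  Combine with x ≡ 1 (mod 5); new modulus lcm = 855.
    Write x = 79 + 171·t and substitute into x ≡ 1 (mod 5): 171·t ≡ 1 − 79 = -78 (mod 5).
    Reduce coefficients mod 5: 1·t ≡ 2 (mod 5).
    So t ≡ 2 (mod 5).
    Then x = 79 + 171·2 = 421, valid modulo lcm(171, 5) = 855: x ≡ 421 (mod 855).
  Combine with x ≡ 7 (mod 8); new modulus lcm = 6840.
    Write x = 421 + 855·t and substitute into x ≡ 7 (mod 8): 855·t ≡ 7 − 421 = -414 (mod 8).
    Reduce coefficients mod 8: 7·t ≡ 2 (mod 8).
    The inverse of 7 mod 8 is 7 (since 7·7 = 49 = 6·8 + 1), so t ≡ 7·2 = 14 ≡ 6 (mod 8).
    Then x = 421 + 855·6 = 5551, valid modulo lcm(855, 8) = 6840: x ≡ 5551 (mod 6840).
Verify against each original: 5551 mod 9 = 7, 5551 mod 19 = 3, 5551 mod 5 = 1, 5551 mod 8 = 7.

x ≡ 5551 (mod 6840).


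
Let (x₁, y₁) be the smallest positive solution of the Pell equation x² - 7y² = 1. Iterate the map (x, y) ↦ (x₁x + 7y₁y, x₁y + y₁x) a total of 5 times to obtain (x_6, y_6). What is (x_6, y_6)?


Step 1: Find the fundamental solution (x₁, y₁) of x² - 7y² = 1.
  Expand √7 as a continued fraction. a₀ = ⌊√7⌋ = 2; iterate m_{k+1} = d_k·a_k − m_k, d_{k+1} = (7 − m_{k+1}²)/d_k, a_{k+1} = ⌊(a₀ + m_{k+1})/d_{k+1}⌋ (starting m₀ = 0, d₀ = 1), with convergents p_k = a_k·p_{k-1} + p_{k-2}, q_k = a_k·q_{k-1} + q_{k-2} (p₋₁ = 1, q₋₁ = 0):
  k = 0: a₀ = 2; p₀/q₀ = 2/1; p₀² − 7·q₀² = 4 − 7 = -3.
  k = 1: m = 2, d = 3, a = ⌊(2 + 2)/3⌋ = 1; p/q = (1·2 + 1)/(1·1 + 0) = 3/1; p² − 7·q² = 9 − 7 = 2.
  k = 2: m = 1, d = 2, a = ⌊(2 + 1)/2⌋ = 1; p/q = (1·3 + 2)/(1·1 + 1) = 5/2; p² − 7·q² = 25 − 28 = -3.
  k = 3: m = 1, d = 3, a = ⌊(2 + 1)/3⌋ = 1; p/q = (1·5 + 3)/(1·2 + 1) = 8/3; p² − 7·q² = 64 − 63 = 1.
  The first convergent with p² − 7·q² = 1 gives the fundamental solution (x₁, y₁) = (8, 3).
Step 2: Apply the recurrence (x_{n+1}, y_{n+1}) = (x₁x_n + 7y₁y_n, x₁y_n + y₁x_n) repeatedly.
  From (x_1, y_1) = (8, 3): x_2 = 8·8 + 7·3·3 = 127; y_2 = 8·3 + 3·8 = 48.
  From (x_2, y_2) = (127, 48): x_3 = 8·127 + 7·3·48 = 2024; y_3 = 8·48 + 3·127 = 765.
  From (x_3, y_3) = (2024, 765): x_4 = 8·2024 + 7·3·765 = 32257; y_4 = 8·765 + 3·2024 = 12192.
  From (x_4, y_4) = (32257, 12192): x_5 = 8·32257 + 7·3·12192 = 514088; y_5 = 8·12192 + 3·32257 = 194307.
  From (x_5, y_5) = (514088, 194307): x_6 = 8·514088 + 7·3·194307 = 8193151; y_6 = 8·194307 + 3·514088 = 3096720.
Step 3: Verify x_6² - 7·y_6² = 67127723308801 - 67127723308800 = 1 (should be 1). ✓

(x_1, y_1) = (8, 3); (x_6, y_6) = (8193151, 3096720).


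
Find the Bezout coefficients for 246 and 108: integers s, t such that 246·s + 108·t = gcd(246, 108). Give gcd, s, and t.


Euclidean algorithm on (246, 108) — divide until remainder is 0:
  246 = 2 · 108 + 30
  108 = 3 · 30 + 18
  30 = 1 · 18 + 12
  18 = 1 · 12 + 6
  12 = 2 · 6 + 0
gcd(246, 108) = 6.
Track Bezout coefficients alongside the remainders: start with r₀ = 246 = a·1 + b·0 (s = 1, t = 0) and r₁ = 108 = a·0 + b·1 (s = 0, t = 1); each new remainder r_{k+1} = r_{k-1} − q_k·r_k inherits s_{k+1} = s_{k-1} − q_k·s_k, t_{k+1} = t_{k-1} − q_k·t_k, so r_k = a·s_k + b·t_k at every step:
  q = 2: r = 30, s = 1 − 2·0 = 1, t = 0 − 2·1 = -2  (check: 246·1 + 108·(-2) = 30)
  q = 3: r = 18, s = 0 − 3·1 = -3, t = 1 − 3·(-2) = 7  (check: 246·(-3) + 108·7 = 18)
  q = 1: r = 12, s = 1 − 1·(-3) = 4, t = -2 − 1·7 = -9  (check: 246·4 + 108·(-9) = 12)
  q = 1: r = 6, s = -3 − 1·4 = -7, t = 7 − 1·(-9) = 16  (check: 246·(-7) + 108·16 = 6)
The row with r = 6 (the gcd) gives the Bezout coefficients s = -7, t = 16.
Result: 246 · (-7) + 108 · (16) = 6.

gcd(246, 108) = 6; s = -7, t = 16 (check: 246·(-7) + 108·16 = 6).


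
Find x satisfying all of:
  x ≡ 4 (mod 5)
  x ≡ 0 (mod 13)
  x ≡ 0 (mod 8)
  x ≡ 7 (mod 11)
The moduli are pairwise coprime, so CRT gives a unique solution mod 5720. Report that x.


Product of moduli M = 5 · 13 · 8 · 11 = 5720.
Merge one congruence at a time:
  Start: x ≡ 4 (mod 5).
  Combine with x ≡ 0 (mod 13); new modulus lcm = 65.
    Write x = 4 + 5·t and substitute into x ≡ 0 (mod 13): 5·t ≡ 0 − 4 = -4 (mod 13).
    Reduce coefficients mod 13: 5·t ≡ 9 (mod 13).
    The inverse of 5 mod 13 is 8 (since 5·8 = 40 = 3·13 + 1), so t ≡ 8·9 = 72 ≡ 7 (mod 13).
    Then x = 4 + 5·7 = 39, valid modulo lcm(5, 13) = 65: x ≡ 39 (mod 65).
  Combine with x ≡ 0 (mod 8); new modulus lcm = 520.
    Write x = 39 + 65·t and substitute into x ≡ 0 (mod 8): 65·t ≡ 0 − 39 = -39 (mod 8).
    Reduce coefficients mod 8: 1·t ≡ 1 (mod 8).
    So t ≡ 1 (mod 8).
    Then x = 39 + 65·1 = 104, valid modulo lcm(65, 8) = 520: x ≡ 104 (mod 520).
  Combine with x ≡ 7 (mod 11); new modulus lcm = 5720.
    Write x = 104 + 520·t and substitute into x ≡ 7 (mod 11): 520·t ≡ 7 − 104 = -97 (mod 11).
    Reduce coefficients mod 11: 3·t ≡ 2 (mod 11).
    The inverse of 3 mod 11 is 4 (since 3·4 = 12 = 1·11 + 1), so t ≡ 4·2 = 8 ≡ 8 (mod 11).
    Then x = 104 + 520·8 = 4264, valid modulo lcm(520, 11) = 5720: x ≡ 4264 (mod 5720).
Verify against each original: 4264 mod 5 = 4, 4264 mod 13 = 0, 4264 mod 8 = 0, 4264 mod 11 = 7.

x ≡ 4264 (mod 5720).


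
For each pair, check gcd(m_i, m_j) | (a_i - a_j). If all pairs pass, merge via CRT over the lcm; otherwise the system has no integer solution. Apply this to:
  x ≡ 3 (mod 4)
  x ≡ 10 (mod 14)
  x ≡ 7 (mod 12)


Moduli 4, 14, 12 are not pairwise coprime, so CRT works modulo lcm(m_i) when all pairwise compatibility conditions hold.
Pairwise compatibility: gcd(m_i, m_j) must divide a_i - a_j for every pair.
Merge one congruence at a time:
  Start: x ≡ 3 (mod 4).
  Combine with x ≡ 10 (mod 14): gcd(4, 14) = 2, and 10 - 3 = 7 is NOT divisible by 2.
    ⇒ system is inconsistent (no integer solution).

No solution (the system is inconsistent).


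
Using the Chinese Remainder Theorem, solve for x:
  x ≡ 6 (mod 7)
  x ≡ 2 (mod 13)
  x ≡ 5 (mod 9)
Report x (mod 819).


Moduli 7, 13, 9 are pairwise coprime; by CRT there is a unique solution modulo M = 7 · 13 · 9 = 819.
Solve pairwise, accumulating the modulus:
  Start with x ≡ 6 (mod 7).
  Combine with x ≡ 2 (mod 13): since gcd(7, 13) = 1, we get a unique residue mod 91.
    Write x = 6 + 7·t and substitute into x ≡ 2 (mod 13): 7·t ≡ 2 − 6 = -4 (mod 13).
    Reduce coefficients mod 13: 7·t ≡ 9 (mod 13).
    The inverse of 7 mod 13 is 2 (since 7·2 = 14 = 1·13 + 1), so t ≡ 2·9 = 18 ≡ 5 (mod 13).
    Then x = 6 + 7·5 = 41, valid modulo lcm(7, 13) = 91: x ≡ 41 (mod 91).
  Combine with x ≡ 5 (mod 9): since gcd(91, 9) = 1, we get a unique residue mod 819.
    Write x = 41 + 91·t and substitute into x ≡ 5 (mod 9): 91·t ≡ 5 − 41 = -36 (mod 9).
    Reduce coefficients mod 9: 1·t ≡ 0 (mod 9).
    So t ≡ 0 (mod 9).
    Then x = 41 + 91·0 = 41, valid modulo lcm(91, 9) = 819: x ≡ 41 (mod 819).
Verify: 41 mod 7 = 6 ✓, 41 mod 13 = 2 ✓, 41 mod 9 = 5 ✓.

x ≡ 41 (mod 819).


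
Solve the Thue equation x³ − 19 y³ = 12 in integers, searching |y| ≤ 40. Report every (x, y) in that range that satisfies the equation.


The equation is x³ - 19y³ = 12. For fixed y, x³ = 19·y³ + 12, so a solution requires the RHS to be a perfect cube.
Strategy: iterate y from -40 to 40, compute RHS = 19·y³ + 12, and check whether it is a (positive or negative) perfect cube.
Check small values of y:
  y = 0: RHS = 12 is not a perfect cube.
  y = 1: RHS = 31 is not a perfect cube.
  y = -1: RHS = -7 is not a perfect cube.
  y = 2: RHS = 164 is not a perfect cube.
  y = -2: RHS = -140 is not a perfect cube.
  y = 3: RHS = 525 is not a perfect cube.
  y = -3: RHS = -501 is not a perfect cube.
Continuing the search up to |y| = 40 finds no solutions either.
No (x, y) in the scanned range satisfies the equation.

No integer solutions with |y| ≤ 40.
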